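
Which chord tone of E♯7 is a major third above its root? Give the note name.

G##

E♯7: E♯, G𝄪, B♯, D♯.
The root is E♯. A major third above E♯ is G𝄪.
G𝄪 is the chord's 3rd.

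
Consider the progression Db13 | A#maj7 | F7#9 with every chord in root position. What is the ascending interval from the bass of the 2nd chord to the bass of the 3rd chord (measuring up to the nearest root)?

diminished 6th

The roots are A# and F.
A# up to F is 7 semitones, a whole step narrower than a major sixth, so the interval is diminished.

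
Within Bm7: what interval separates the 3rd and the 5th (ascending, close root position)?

M3

B minor seventh is spelled B-D-F♯-A.
The 3rd is D and the 5th is F♯.
Counting 3 letters and 4 half steps from D gives a major third.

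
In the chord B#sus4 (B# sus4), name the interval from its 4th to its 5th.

M2

Spelling the chord: B#–E#–F##.
4th = E#; 5th = F##.
From E# to F## is 2 semitones, exactly the major second.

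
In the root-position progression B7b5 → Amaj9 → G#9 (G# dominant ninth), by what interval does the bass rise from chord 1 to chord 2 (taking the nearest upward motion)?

The roots are B and A.
B up to A is 10 semitones, a half step narrower than a major seventh, so the interval is minor.

minor seventh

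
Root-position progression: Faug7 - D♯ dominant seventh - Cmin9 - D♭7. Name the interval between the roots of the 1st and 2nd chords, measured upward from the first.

The roots are F and D♯.
From F to D♯: 10 semitones over a sixth = augmented.

A6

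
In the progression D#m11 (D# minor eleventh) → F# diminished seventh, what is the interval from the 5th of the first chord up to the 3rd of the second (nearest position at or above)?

diminished 8th

The 5th of D#m11 (D# minor eleventh) is A#; the 3rd of F# diminished seventh is A.
A# up to A is 11 semitones, a half step narrower than a perfect octave, so the interval is diminished.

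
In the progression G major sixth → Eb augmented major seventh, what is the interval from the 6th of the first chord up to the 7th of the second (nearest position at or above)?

minor seventh

The 6th of G major sixth is E; the 7th of Eb augmented major seventh is D.
From E to D: 10 semitones over a seventh = minor.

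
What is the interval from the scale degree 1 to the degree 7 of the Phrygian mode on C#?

minor seventh

C# phrygian: C# D E F# G# A B.
So we need the interval from C# up to B.
From C# to B: 10 semitones over a seventh = minor.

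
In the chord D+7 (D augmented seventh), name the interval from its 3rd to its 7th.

The chord tones of D+7 are D F# A# C.
3rd = F#; 7th = C.
F# up to C is 6 semitones, a half step narrower than a perfect fifth, so the interval is diminished.

d5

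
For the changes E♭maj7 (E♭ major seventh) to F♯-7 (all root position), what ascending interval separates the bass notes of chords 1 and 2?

augmented second

The roots are E♭ and F♯.
E♭ up to F♯ is 3 semitones, a half step wider than a major second, so the interval is augmented.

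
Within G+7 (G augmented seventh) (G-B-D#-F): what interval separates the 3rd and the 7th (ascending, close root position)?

diminished fifth

3rd = B; 7th = F.
5 letter names make it a fifth; at 6 semitones (a half step narrower than perfect) the quality is diminished.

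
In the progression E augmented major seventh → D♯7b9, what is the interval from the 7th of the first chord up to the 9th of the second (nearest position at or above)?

The 7th of E augmented major seventh is D♯; the 9th of D♯7b9 is E.
D♯ up to E is 1 semitone, a half step narrower than a major second, so the interval is minor.

m2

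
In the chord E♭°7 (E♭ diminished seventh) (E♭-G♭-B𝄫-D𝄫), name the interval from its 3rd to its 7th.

diminished 5th

3rd = G♭; 7th = D𝄫.
From G♭ to D𝄫: 6 semitones over a fifth = diminished.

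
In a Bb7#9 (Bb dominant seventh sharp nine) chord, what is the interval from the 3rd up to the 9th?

major seventh

Spelling the chord: Bb D F Ab C#.
So we need the interval from D up to C#.
Counting 7 letters and 11 half steps from D gives a major seventh.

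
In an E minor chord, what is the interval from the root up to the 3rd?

minor third

The chord tones of E minor are E, G, B.
So we need the interval from E up to G.
3 letter names make it a third; at 3 semitones (a half step narrower than major) the quality is minor.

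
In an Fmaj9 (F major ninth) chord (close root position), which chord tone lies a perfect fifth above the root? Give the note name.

C

The chord tones of F major ninth are F–A–C–E–G.
The root is F. A perfect fifth above F is C.
C is the chord's 5th.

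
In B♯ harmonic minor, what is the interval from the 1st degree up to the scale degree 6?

minor 6th

The scale runs B♯ C𝄪 D♯ E♯ F𝄪 G♯ A𝄪.
The 1st degree is B♯ and the degree 6 is G♯.
B♯ up to G♯ is 8 semitones, a half step narrower than a major sixth, so the interval is minor.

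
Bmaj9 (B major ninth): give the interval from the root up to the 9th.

Bmaj9 (B major ninth): B–D#–F#–A#–C#.
That puts B below C#.
Counting 9 letters and 14 half steps from B gives a major ninth.

major ninth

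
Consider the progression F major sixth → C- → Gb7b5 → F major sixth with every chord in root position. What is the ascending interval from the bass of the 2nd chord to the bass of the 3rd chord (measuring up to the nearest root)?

The roots are C and Gb.
5 letter names make it a fifth; at 6 semitones (a half step narrower than perfect) the quality is diminished.

diminished 5th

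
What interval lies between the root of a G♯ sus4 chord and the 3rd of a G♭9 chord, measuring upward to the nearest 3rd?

G♯ sus4 has G♯ as its root, and G♭9 has B♭ as its 3rd.
From G♯ to B♭: 2 semitones over a third = diminished.

diminished third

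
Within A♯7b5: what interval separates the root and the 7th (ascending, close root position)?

A♯ dominant seventh flat five: A♯–C𝄪–E–G♯.
Root = A♯; 7th = G♯.
7 letter names make it a seventh; at 10 semitones (a half step narrower than major) the quality is minor.

minor seventh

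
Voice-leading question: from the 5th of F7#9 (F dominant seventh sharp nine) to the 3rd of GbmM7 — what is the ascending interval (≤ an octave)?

d7

The 5th of F7#9 (F dominant seventh sharp nine) is C; the 3rd of GbmM7 is Bbb.
7 letter names make it a seventh; at 9 semitones (a whole step narrower than major) the quality is diminished.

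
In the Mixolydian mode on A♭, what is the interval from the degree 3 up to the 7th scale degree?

A♭ mixolydian: A♭ B♭ C D♭ E♭ F G♭.
That puts C below G♭.
From C to G♭: 6 semitones over a fifth = diminished.

diminished 5th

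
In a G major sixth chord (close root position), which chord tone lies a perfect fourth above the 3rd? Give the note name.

Spelling the chord: G, B, D, E.
The 3rd is B. A perfect fourth above B is E.
E is the chord's 6th.

E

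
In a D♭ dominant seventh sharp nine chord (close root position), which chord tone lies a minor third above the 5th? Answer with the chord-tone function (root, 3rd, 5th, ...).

7th

D♭ dominant seventh sharp nine: D♭, F, A♭, C♭, E.
The 5th is A♭. A minor third above A♭ is C♭.
C♭ is the chord's 7th.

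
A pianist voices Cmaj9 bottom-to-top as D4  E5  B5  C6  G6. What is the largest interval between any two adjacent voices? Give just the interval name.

major 9th

Adjacent intervals: D4→E5 = major ninth; E5→B5 = perfect fifth; B5→C6 = minor second; C6→G6 = perfect fifth.
The largest is D4 to E5, a major ninth (14 semitones).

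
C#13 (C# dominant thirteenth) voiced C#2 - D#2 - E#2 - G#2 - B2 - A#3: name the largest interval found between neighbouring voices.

Adjacent intervals: C#2→D#2 = major second; D#2→E#2 = major second; E#2→G#2 = minor third; G#2→B2 = minor third; B2→A#3 = major seventh.
The largest is B2 to A#3, a major seventh (11 semitones).

major 7th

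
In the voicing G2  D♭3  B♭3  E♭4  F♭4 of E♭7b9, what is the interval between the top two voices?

Those voices are E♭4 and F♭4.
E♭ up to F♭ is 1 semitone, a half step narrower than a major second, so the interval is minor.

m2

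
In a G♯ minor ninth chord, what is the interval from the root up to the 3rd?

G♯min9 (G♯ minor ninth) is spelled G♯, B, D♯, F♯, A♯.
So we need the interval from G♯ up to B.
3 letter names make it a third; at 3 semitones (a half step narrower than major) the quality is minor.

minor third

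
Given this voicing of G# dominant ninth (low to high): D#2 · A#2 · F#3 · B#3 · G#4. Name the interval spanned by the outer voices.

The outer voices are D#2 and G#4.
Counting 18 letters and 29 half steps from D# gives a perfect 18th.

perfect 18th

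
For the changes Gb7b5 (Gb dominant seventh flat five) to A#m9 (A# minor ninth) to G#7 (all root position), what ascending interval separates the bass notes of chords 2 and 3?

minor seventh

The roots are A# and G#.
A# up to G# is 10 semitones, a half step narrower than a major seventh, so the interval is minor.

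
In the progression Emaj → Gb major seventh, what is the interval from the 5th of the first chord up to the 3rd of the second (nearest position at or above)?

diminished octave

Emaj has B as its 5th, and Gb major seventh has Bb as its 3rd.
B up to Bb is 11 semitones, a half step narrower than a perfect octave, so the interval is diminished.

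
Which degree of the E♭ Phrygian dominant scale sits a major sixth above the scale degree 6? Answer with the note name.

Ab

The scale is E♭ F♭ G A♭ B♭ C♭ D♭.
The scale degree 6 is C♭; a major sixth above that is A♭ — scale degree 4.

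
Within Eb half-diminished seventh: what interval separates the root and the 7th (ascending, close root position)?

minor seventh

Spelling the chord: Eb, Gb, Bbb, Db.
Root = Eb; 7th = Db.
Eb up to Db is 10 semitones, a half step narrower than a major seventh, so the interval is minor.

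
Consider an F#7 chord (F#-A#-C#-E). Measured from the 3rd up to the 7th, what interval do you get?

So we need the interval from A# up to E.
5 letter names make it a fifth; at 6 semitones (a half step narrower than perfect) the quality is diminished.

diminished 5th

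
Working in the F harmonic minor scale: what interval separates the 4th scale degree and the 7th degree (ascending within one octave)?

augmented fourth

F harmonic minor: F G A♭ B♭ C D♭ E.
That puts B♭ below E.
B♭ up to E is 6 semitones, a half step wider than a perfect fourth, so the interval is augmented.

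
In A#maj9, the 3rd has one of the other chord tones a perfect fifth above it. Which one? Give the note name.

The chord tones of A# major ninth are A# C## E# G## B#.
The 3rd is C##. A perfect fifth above C## is G##.
G## is the chord's 7th.

G##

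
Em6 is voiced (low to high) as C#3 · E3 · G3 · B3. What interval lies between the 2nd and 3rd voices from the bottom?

Those voices are E3 and G3.
From E to G: 3 semitones over a third = minor.

minor 3rd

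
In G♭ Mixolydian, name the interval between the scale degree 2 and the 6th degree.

P5

The scale runs G♭ A♭ B♭ C♭ D♭ E♭ F♭.
The scale degree 2 is A♭ and the 6th degree is E♭.
Counting 5 letters and 7 half steps from A♭ gives a perfect fifth.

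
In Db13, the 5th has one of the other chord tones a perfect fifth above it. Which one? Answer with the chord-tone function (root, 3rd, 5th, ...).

Db13 (Db dominant thirteenth) is spelled Db, F, Ab, Cb, Eb, Bb.
The 5th is Ab. A perfect fifth above Ab is Eb.
Eb is the chord's 9th.

9th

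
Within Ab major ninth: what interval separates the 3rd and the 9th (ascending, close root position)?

minor seventh

The chord tones of Abmaj9 (Ab major ninth) are Ab–C–Eb–G–Bb.
The 3rd is C and the 9th is Bb.
7 letter names make it a seventh; at 10 semitones (a half step narrower than major) the quality is minor.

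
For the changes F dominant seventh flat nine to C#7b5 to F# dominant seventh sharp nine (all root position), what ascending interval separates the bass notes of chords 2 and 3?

The roots are C# and F#.
C# up to F# spans 4 letter names and 5 semitones — a perfect fourth.

perfect fourth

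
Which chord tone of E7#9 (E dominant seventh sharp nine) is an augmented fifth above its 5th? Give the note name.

The chord tones of E7#9 are E–G#–B–D–F##.
The 5th is B. An augmented fifth above B is F##.
F## is the chord's 9th.

F##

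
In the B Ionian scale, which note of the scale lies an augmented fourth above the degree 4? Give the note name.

The scale is B C♯ D♯ E F♯ G♯ A♯.
The degree 4 is E; an augmented fourth above that is A♯ — scale degree 7.

A#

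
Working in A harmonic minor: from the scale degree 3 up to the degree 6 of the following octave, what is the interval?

perfect eleventh

A harmonic minor: A B C D E F G#.
Scale degree 3 = C; 6th degree (up an octave) = F.
Counting 11 letters and 17 half steps from C gives a perfect eleventh.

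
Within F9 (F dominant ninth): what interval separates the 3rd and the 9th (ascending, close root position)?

minor 7th

Spelling the chord: F–A–C–E♭–G.
3rd = A; 9th = G.
A up to G is 10 semitones, a half step narrower than a major seventh, so the interval is minor.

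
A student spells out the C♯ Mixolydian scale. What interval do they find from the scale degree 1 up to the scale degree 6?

major 6th

C♯ mixolydian: C♯ D♯ E♯ F♯ G♯ A♯ B.
That puts C♯ below A♯.
From C♯ to A♯ is 9 semitones, exactly the major sixth.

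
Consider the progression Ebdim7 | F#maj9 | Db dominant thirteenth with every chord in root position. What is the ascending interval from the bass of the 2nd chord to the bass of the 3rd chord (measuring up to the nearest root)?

The roots are F# and Db.
6 letter names make it a sixth; at 7 semitones (a whole step narrower than major) the quality is diminished.

diminished sixth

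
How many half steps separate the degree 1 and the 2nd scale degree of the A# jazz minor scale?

The scale is A# B# C# D# E# F## G##.
A# up to B# is a major second — 2 semitones.

2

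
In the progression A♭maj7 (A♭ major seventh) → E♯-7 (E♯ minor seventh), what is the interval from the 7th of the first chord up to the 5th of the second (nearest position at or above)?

augmented third

The 7th of A♭maj7 (A♭ major seventh) is G; the 5th of E♯-7 (E♯ minor seventh) is B♯.
From G to B♯: 5 semitones over a third = augmented.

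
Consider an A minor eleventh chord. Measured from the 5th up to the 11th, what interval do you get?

The chord tones of Am11 (A minor eleventh) are A-C-E-G-B-D.
The 5th is E and the 11th is D.
7 letter names make it a seventh; at 10 semitones (a half step narrower than major) the quality is minor.

m7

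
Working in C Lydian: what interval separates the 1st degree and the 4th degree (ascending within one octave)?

Spelling C Lydian: C D E F# G A B.
1st degree = C; scale degree 4 = F#.
From C to F#: 6 semitones over a fourth = augmented.

A4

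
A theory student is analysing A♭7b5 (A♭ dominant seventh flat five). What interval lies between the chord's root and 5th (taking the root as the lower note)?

d5

A♭7b5 is spelled A♭ C E𝄫 G♭.
The root is A♭ and the 5th is E𝄫.
From A♭ to E𝄫: 6 semitones over a fifth = diminished.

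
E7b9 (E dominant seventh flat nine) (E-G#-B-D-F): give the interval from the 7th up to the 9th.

The 7th is D and the 9th is F.
D up to F is 3 semitones, a half step narrower than a major third, so the interval is minor.

minor third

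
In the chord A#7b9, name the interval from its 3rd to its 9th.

d7

A#7b9 (A# dominant seventh flat nine): A#-C##-E#-G#-B.
The 3rd is C## and the 9th is B.
C## up to B is 9 semitones, a whole step narrower than a major seventh, so the interval is diminished.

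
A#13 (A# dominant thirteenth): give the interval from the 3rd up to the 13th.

perfect 11th

Spelling the chord: A#-C##-E#-G#-B#-F##.
The 3rd is C## and the 13th is F##.
From C## to F## is 17 semitones, exactly the perfect eleventh.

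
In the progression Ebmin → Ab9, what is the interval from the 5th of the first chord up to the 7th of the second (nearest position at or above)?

m6

The 5th of Ebmin is Bb; the 7th of Ab9 is Gb.
From Bb to Gb: 8 semitones over a sixth = minor.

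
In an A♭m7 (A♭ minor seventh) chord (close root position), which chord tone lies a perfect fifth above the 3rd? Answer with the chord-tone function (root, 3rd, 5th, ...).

A♭m7 (A♭ minor seventh): A♭ C♭ E♭ G♭.
The 3rd is C♭. A perfect fifth above C♭ is G♭.
G♭ is the chord's 7th.

7th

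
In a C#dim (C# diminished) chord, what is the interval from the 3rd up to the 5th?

C#dim (C# diminished) is spelled C#-E-G.
That puts E below G.
From E to G: 3 semitones over a third = minor.

m3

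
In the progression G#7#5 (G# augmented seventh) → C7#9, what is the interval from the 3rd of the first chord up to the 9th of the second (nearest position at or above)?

minor 3rd

The 3rd of G#7#5 (G# augmented seventh) is B#; the 9th of C7#9 is D#.
From B# to D#: 3 semitones over a third = minor.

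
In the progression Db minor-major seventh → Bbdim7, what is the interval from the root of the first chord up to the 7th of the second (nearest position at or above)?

diminished fifth

Db minor-major seventh has Db as its root, and Bbdim7 has Abb as its 7th.
Db up to Abb is 6 semitones, a half step narrower than a perfect fifth, so the interval is diminished.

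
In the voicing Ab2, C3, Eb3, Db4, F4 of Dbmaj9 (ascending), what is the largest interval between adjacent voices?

minor seventh

Adjacent intervals: Ab2→C3 = major third; C3→Eb3 = minor third; Eb3→Db4 = minor seventh; Db4→F4 = major third.
The largest is Eb3 to Db4, a minor seventh (10 semitones).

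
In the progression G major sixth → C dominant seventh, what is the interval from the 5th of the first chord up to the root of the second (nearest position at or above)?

minor seventh

The 5th of G major sixth is D; the root of C dominant seventh is C.
From D to C: 10 semitones over a seventh = minor.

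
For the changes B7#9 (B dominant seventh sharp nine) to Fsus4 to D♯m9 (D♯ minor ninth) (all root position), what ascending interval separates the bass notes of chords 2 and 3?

augmented sixth

The roots are F and D♯.
F up to D♯ is 10 semitones, a half step wider than a major sixth, so the interval is augmented.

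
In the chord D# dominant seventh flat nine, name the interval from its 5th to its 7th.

minor 3rd

D#7b9 is spelled D#–F##–A#–C#–E.
That puts A# below C#.
A# up to C# is 3 semitones, a half step narrower than a major third, so the interval is minor.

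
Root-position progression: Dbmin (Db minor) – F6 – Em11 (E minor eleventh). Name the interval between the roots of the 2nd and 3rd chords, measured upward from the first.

The roots are F and E.
Counting 7 letters and 11 half steps from F gives a major seventh.

major seventh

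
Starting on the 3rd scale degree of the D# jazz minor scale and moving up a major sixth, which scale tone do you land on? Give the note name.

D#

The scale is D# E# F# G# A# B# C##.
The 3rd scale degree is F#; a major sixth above that is D# — scale degree 1.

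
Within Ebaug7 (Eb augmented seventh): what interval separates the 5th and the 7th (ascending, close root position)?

The chord tones of Ebaug7 are Eb G B Db.
5th = B; 7th = Db.
From B to Db: 2 semitones over a third = diminished.

diminished 3rd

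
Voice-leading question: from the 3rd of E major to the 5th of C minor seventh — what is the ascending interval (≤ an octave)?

E major has G# as its 3rd, and C minor seventh has G as its 5th.
G# up to G is 11 semitones, a half step narrower than a perfect octave, so the interval is diminished.

diminished octave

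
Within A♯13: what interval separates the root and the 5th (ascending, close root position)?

perfect fifth

A♯13: A♯–C𝄪–E♯–G♯–B♯–F𝄪.
The root is A♯ and the 5th is E♯.
Counting 5 letters and 7 half steps from A♯ gives a perfect fifth.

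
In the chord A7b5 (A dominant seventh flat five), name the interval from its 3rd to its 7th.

A7b5: A–C#–Eb–G.
That puts C# below G.
C# up to G is 6 semitones, a half step narrower than a perfect fifth, so the interval is diminished.
This 3–7 tritone is the characteristic tension at the heart of the dominant sound.

d5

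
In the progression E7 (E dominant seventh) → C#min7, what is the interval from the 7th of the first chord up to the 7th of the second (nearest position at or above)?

major sixth

E7 (E dominant seventh) has D as its 7th, and C#min7 has B as its 7th.
From D to B is 9 semitones, exactly the major sixth.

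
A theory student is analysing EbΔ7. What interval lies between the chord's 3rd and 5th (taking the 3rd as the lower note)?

m3

EbM7: Eb–G–Bb–D.
3rd = G; 5th = Bb.
3 letter names make it a third; at 3 semitones (a half step narrower than major) the quality is minor.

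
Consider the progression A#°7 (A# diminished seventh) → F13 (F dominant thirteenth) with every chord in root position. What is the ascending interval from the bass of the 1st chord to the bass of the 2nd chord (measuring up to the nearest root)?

diminished sixth

The roots are A# and F.
A# up to F is 7 semitones, a whole step narrower than a major sixth, so the interval is diminished.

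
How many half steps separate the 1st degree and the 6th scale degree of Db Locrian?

The scale is Db Ebb Fb Gb Abb Bbb Cb.
Db up to Bbb is a minor sixth — 8 semitones.

8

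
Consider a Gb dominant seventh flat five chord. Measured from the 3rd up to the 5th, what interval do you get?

diminished third

Spelling the chord: Gb, Bb, Dbb, Fb.
So we need the interval from Bb up to Dbb.
From Bb to Dbb: 2 semitones over a third = diminished.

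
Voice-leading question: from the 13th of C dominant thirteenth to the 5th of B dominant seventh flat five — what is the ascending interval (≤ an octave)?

minor 6th

The 13th of C dominant thirteenth is A; the 5th of B dominant seventh flat five is F.
A up to F is 8 semitones, a half step narrower than a major sixth, so the interval is minor.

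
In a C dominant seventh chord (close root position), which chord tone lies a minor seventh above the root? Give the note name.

C7 (C dominant seventh): C, E, G, Bb.
The root is C. A minor seventh above C is Bb.
Bb is the chord's 7th.

Bb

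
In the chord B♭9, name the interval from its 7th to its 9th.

major 3rd

Spelling the chord: B♭, D, F, A♭, C.
The 7th is A♭ and the 9th is C.
Counting 3 letters and 4 half steps from A♭ gives a major third.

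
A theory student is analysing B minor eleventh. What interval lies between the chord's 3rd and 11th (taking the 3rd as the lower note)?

B minor eleventh is spelled B D F# A C# E.
3rd = D; 11th = E.
D up to E spans 9 letter names and 14 semitones — a major ninth.

M9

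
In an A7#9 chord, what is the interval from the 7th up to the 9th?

A7#9 is spelled A C# E G B#.
7th = G; 9th = B#.
From G to B#: 5 semitones over a third = augmented.

augmented 3rd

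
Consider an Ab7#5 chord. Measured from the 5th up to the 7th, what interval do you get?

diminished third

Spelling the chord: Ab-C-E-Gb.
The 5th is E and the 7th is Gb.
E up to Gb is 2 semitones, a whole step narrower than a major third, so the interval is diminished.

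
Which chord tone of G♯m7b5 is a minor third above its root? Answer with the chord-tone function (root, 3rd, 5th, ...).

3rd

G♯ø7 is spelled G♯ B D F♯.
The root is G♯. A minor third above G♯ is B.
B is the chord's 3rd.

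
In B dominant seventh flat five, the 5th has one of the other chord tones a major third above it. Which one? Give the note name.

Spelling the chord: B–D♯–F–A.
The 5th is F. A major third above F is A.
A is the chord's 7th.

A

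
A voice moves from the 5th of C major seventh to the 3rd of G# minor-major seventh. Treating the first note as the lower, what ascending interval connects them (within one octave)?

C major seventh has G as its 5th, and G# minor-major seventh has B as its 3rd.
G up to B spans 3 letter names and 4 semitones — a major third.

major third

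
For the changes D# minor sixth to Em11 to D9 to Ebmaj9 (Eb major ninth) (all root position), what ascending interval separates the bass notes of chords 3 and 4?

minor 2nd

The roots are D and Eb.
2 letter names make it a second; at 1 semitone (a half step narrower than major) the quality is minor.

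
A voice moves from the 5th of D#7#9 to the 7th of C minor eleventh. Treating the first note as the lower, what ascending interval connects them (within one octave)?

D#7#9 has A# as its 5th, and C minor eleventh has Bb as its 7th.
From A# to Bb: 0 semitones over a second = diminished.

diminished second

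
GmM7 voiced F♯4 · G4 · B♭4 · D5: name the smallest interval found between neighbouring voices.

minor second

Adjacent intervals: F♯4→G4 = minor second; G4→B♭4 = minor third; B♭4→D5 = major third.
The smallest is F♯4 to G4, a minor second (1 semitone).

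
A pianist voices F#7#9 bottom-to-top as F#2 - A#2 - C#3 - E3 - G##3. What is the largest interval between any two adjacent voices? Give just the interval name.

augmented third

Adjacent intervals: F#2→A#2 = major third; A#2→C#3 = minor third; C#3→E3 = minor third; E3→G##3 = augmented third.
The largest is E3 to G##3, an augmented third (5 semitones).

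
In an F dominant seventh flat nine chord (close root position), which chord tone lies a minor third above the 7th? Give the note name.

Spelling the chord: F, A, C, Eb, Gb.
The 7th is Eb. A minor third above Eb is Gb.
Gb is the chord's 9th.

Gb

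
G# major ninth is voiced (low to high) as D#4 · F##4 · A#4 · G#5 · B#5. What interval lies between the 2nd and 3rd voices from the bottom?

Those voices are F##4 and A#4.
From F## to A#: 3 semitones over a third = minor.

m3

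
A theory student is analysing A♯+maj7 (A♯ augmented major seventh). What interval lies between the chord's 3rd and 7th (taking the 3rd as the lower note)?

perfect 5th

A♯+maj7 (A♯ augmented major seventh): A♯-C𝄪-E𝄪-G𝄪.
The 3rd is C𝄪 and the 7th is G𝄪.
From C𝄪 to G𝄪 is 7 semitones, exactly the perfect fifth.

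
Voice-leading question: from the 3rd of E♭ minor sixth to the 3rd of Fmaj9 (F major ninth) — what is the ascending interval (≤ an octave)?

A2

E♭ minor sixth has G♭ as its 3rd, and Fmaj9 (F major ninth) has A as its 3rd.
2 letter names make it a second; at 3 semitones (a half step wider than major) the quality is augmented.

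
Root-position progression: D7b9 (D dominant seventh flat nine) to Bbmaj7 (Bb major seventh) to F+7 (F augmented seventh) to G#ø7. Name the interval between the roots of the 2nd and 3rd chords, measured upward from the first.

perfect fifth

The roots are Bb and F.
Counting 5 letters and 7 half steps from Bb gives a perfect fifth.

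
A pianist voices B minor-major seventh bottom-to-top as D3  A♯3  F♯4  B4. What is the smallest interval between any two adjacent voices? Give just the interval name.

Adjacent intervals: D3→A♯3 = augmented fifth; A♯3→F♯4 = minor sixth; F♯4→B4 = perfect fourth.
The smallest is F♯4 to B4, a perfect fourth (5 semitones).

P4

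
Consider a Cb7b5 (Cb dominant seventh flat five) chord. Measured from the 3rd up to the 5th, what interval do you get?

diminished 3rd

Spelling the chord: Cb Eb Gbb Bbb.
That puts Eb below Gbb.
From Eb to Gbb: 2 semitones over a third = diminished.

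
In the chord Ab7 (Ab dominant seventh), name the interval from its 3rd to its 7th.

diminished fifth

Spelling the chord: Ab C Eb Gb.
The 3rd is C and the 7th is Gb.
C up to Gb is 6 semitones, a half step narrower than a perfect fifth, so the interval is diminished.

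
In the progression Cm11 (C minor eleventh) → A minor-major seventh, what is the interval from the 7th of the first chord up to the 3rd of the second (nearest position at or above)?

major second

Cm11 (C minor eleventh) has Bb as its 7th, and A minor-major seventh has C as its 3rd.
Bb up to C spans 2 letter names and 2 semitones — a major second.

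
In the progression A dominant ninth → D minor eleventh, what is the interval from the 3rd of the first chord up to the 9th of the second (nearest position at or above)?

minor third

The 3rd of A dominant ninth is C♯; the 9th of D minor eleventh is E.
From C♯ to E: 3 semitones over a third = minor.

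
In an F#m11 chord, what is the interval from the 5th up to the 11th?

Spelling the chord: F#, A, C#, E, G#, B.
So we need the interval from C# up to B.
7 letter names make it a seventh; at 10 semitones (a half step narrower than major) the quality is minor.

minor 7th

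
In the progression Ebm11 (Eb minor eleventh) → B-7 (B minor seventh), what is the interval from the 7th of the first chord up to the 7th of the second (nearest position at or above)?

augmented fifth

The 7th of Ebm11 (Eb minor eleventh) is Db; the 7th of B-7 (B minor seventh) is A.
5 letter names make it a fifth; at 8 semitones (a half step wider than perfect) the quality is augmented.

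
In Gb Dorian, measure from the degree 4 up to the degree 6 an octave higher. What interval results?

major 10th

The scale runs Gb Ab Bbb Cb Db Eb Fb.
So we need the interval from Cb up to Eb.
From Cb to Eb is 16 semitones, exactly the major tenth.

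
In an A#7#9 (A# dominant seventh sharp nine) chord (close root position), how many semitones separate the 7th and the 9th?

Spelling the chord: A# C## E# G# B##.
G# to B## is an augmented third: 5 semitones.

5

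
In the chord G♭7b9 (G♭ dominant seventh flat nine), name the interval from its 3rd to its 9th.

The chord tones of G♭ dominant seventh flat nine are G♭, B♭, D♭, F♭, A𝄫.
The 3rd is B♭ and the 9th is A𝄫.
From B♭ to A𝄫: 9 semitones over a seventh = diminished.

diminished seventh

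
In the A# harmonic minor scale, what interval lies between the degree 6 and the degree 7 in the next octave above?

The scale runs A# B# C# D# E# F# G##.
Degree 6 = F#; scale degree 7 (up an octave) = G##.
9 letter names make it a ninth; at 15 semitones (a half step wider than major) the quality is augmented.

augmented 9th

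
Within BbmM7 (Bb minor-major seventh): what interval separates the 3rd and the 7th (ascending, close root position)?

Bbm(maj7) (Bb minor-major seventh): Bb Db F A.
So we need the interval from Db up to A.
From Db to A: 8 semitones over a fifth = augmented.

augmented fifth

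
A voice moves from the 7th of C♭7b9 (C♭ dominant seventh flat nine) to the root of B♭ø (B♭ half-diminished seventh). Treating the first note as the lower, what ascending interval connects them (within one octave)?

The 7th of C♭7b9 (C♭ dominant seventh flat nine) is B𝄫; the root of B♭ø (B♭ half-diminished seventh) is B♭.
1 letter names make it a unison; at 1 semitone (a half step wider than perfect) the quality is augmented.

augmented 1st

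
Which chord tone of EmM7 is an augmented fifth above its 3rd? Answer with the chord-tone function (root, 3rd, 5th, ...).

EmM7 (E minor-major seventh) is spelled E G B D♯.
The 3rd is G. An augmented fifth above G is D♯.
D♯ is the chord's 7th.

7th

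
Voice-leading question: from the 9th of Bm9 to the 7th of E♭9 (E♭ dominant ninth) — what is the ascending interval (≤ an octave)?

diminished 2nd

Bm9 has C♯ as its 9th, and E♭9 (E♭ dominant ninth) has D♭ as its 7th.
2 letter names make it a second; at 0 semitones (a whole step narrower than major) the quality is diminished.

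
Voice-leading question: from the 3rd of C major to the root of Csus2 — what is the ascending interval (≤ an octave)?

The 3rd of C major is E; the root of Csus2 is C.
From E to C: 8 semitones over a sixth = minor.

m6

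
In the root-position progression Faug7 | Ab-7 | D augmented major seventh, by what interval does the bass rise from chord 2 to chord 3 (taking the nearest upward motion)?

The roots are Ab and D.
4 letter names make it a fourth; at 6 semitones (a half step wider than perfect) the quality is augmented.

augmented fourth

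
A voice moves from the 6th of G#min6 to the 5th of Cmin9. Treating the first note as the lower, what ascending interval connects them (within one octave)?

The 6th of G#min6 is E#; the 5th of Cmin9 is G.
E# up to G is 2 semitones, a whole step narrower than a major third, so the interval is diminished.

diminished third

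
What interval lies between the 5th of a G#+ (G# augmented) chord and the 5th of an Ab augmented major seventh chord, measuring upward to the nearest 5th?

The 5th of G#+ (G# augmented) is D##; the 5th of Ab augmented major seventh is E.
D## up to E is 0 semitones, a whole step narrower than a major second, so the interval is diminished.

diminished second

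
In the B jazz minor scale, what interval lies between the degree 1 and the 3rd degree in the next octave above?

B melodic minor: B C♯ D E F♯ G♯ A♯.
The degree 1 is B and the 3rd scale degree (up an octave) is D.
10 letter names make it a tenth; at 15 semitones (a half step narrower than major) the quality is minor.

minor 10th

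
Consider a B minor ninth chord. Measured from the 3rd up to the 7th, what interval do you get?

Spelling the chord: B D F# A C#.
So we need the interval from D up to A.
D up to A spans 5 letter names and 7 semitones — a perfect fifth.

perfect fifth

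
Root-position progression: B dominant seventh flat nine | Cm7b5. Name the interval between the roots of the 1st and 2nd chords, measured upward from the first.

The roots are B and C.
B up to C is 1 semitone, a half step narrower than a major second, so the interval is minor.

m2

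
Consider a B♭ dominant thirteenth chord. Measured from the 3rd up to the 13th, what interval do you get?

P11

Spelling the chord: B♭ D F A♭ C G.
The 3rd is D and the 13th is G.
From D to G is 17 semitones, exactly the perfect eleventh.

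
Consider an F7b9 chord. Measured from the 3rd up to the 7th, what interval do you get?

The chord tones of F7b9 (F dominant seventh flat nine) are F A C Eb Gb.
So we need the interval from A up to Eb.
From A to Eb: 6 semitones over a fifth = diminished.
That tritone between 3rd and 7th is what gives the dominant seventh its pull toward resolution.

diminished fifth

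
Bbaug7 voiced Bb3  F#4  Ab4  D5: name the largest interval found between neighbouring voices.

Adjacent intervals: Bb3→F#4 = augmented fifth; F#4→Ab4 = diminished third; Ab4→D5 = augmented fourth.
The largest is Bb3 to F#4, an augmented fifth (8 semitones).

augmented fifth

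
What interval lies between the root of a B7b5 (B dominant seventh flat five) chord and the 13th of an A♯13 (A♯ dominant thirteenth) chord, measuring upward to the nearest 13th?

B7b5 (B dominant seventh flat five) has B as its root, and A♯13 (A♯ dominant thirteenth) has F𝄪 as its 13th.
B up to F𝄪 is 8 semitones, a half step wider than a perfect fifth, so the interval is augmented.

augmented 5th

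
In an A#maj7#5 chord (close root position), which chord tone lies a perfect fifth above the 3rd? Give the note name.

A#maj7#5: A#–C##–E##–G##.
The 3rd is C##. A perfect fifth above C## is G##.
G## is the chord's 7th.

G##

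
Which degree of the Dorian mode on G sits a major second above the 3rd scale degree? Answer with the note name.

The scale is G A Bb C D E F.
The 3rd scale degree is Bb; a major second above that is C — scale degree 4.

C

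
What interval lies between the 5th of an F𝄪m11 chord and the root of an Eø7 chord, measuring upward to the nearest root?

diminished 3rd

The 5th of F𝄪m11 is C𝄪; the root of Eø7 is E.
3 letter names make it a third; at 2 semitones (a whole step narrower than major) the quality is diminished.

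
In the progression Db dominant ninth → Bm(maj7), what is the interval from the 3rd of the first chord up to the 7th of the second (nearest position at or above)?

augmented 3rd

Db dominant ninth has F as its 3rd, and Bm(maj7) has A# as its 7th.
From F to A#: 5 semitones over a third = augmented.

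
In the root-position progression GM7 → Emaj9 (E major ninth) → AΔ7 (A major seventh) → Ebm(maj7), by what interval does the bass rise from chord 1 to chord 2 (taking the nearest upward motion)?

The roots are G and E.
From G to E is 9 semitones, exactly the major sixth.

major sixth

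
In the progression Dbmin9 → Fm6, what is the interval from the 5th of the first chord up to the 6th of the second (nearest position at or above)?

augmented fourth

The 5th of Dbmin9 is Ab; the 6th of Fm6 is D.
4 letter names make it a fourth; at 6 semitones (a half step wider than perfect) the quality is augmented.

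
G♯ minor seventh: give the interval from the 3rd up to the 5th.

major third

G♯ minor seventh: G♯-B-D♯-F♯.
The 3rd is B and the 5th is D♯.
Counting 3 letters and 4 half steps from B gives a major third.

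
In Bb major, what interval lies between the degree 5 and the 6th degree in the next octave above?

The scale runs Bb C D Eb F G A.
That puts F below G.
From F to G is 14 semitones, exactly the major ninth.

major ninth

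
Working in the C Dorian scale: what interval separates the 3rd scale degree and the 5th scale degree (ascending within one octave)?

major third

Spelling the C Dorian scale: C D Eb F G A Bb.
So we need the interval from Eb up to G.
Eb up to G spans 3 letter names and 4 semitones — a major third.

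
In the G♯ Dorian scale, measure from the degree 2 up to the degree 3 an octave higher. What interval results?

Spelling the G♯ Dorian scale: G♯ A♯ B C♯ D♯ E♯ F♯.
Degree 2 = A♯; 3rd degree (up an octave) = B.
From A♯ to B: 13 semitones over a ninth = minor.

minor 9th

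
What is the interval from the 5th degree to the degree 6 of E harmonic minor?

minor second

The scale runs E F♯ G A B C D♯.
That puts B below C.
2 letter names make it a second; at 1 semitone (a half step narrower than major) the quality is minor.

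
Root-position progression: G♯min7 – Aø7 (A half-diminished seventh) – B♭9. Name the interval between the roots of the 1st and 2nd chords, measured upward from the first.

The roots are G♯ and A.
From G♯ to A: 1 semitone over a second = minor.

minor second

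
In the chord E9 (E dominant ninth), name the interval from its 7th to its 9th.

E dominant ninth is spelled E G♯ B D F♯.
So we need the interval from D up to F♯.
Counting 3 letters and 4 half steps from D gives a major third.

major third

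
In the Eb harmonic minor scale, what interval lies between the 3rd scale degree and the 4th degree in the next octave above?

The scale runs Eb F Gb Ab Bb Cb D.
So we need the interval from Gb up to Ab.
Gb up to Ab spans 9 letter names and 14 semitones — a major ninth.

major 9th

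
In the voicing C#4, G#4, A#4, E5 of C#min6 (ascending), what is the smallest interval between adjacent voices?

Adjacent intervals: C#4→G#4 = perfect fifth; G#4→A#4 = major second; A#4→E5 = diminished fifth.
The smallest is G#4 to A#4, a major second (2 semitones).

M2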